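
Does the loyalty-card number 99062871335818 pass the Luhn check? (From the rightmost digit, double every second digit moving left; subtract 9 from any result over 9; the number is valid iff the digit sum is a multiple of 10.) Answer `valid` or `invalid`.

From the right, keep odd positions and double even positions (subtract 9 from any doubled value over 9):
  doubled (positions 2,4,...): 2 1 6 5 4 0 9 → sum 27
  kept (positions 1,3,...): 8 8 3 1 8 6 9 → sum 43
Total = 70.
70 mod 10 = 0, so the number is valid.

valid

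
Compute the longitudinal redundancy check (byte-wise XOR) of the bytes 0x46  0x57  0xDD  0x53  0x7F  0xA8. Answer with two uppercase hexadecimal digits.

48

XOR the bytes together:
  start with 0x46
  0x46 ⊕ 0x57 = 0x11
  0x11 ⊕ 0xDD = 0xCC
  0xCC ⊕ 0x53 = 0x9F
  0x9F ⊕ 0x7F = 0xE0
  0xE0 ⊕ 0xA8 = 0x48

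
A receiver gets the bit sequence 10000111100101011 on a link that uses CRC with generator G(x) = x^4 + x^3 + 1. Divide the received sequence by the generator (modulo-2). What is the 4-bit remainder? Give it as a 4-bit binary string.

1110

Modulo-2 division of 10000111100101011 by 11001:
  pos 0: 10000 XOR 11001 = 01001
  pos 1: 10011 XOR 11001 = 01010
  pos 2: 10101 XOR 11001 = 01100
  pos 3: 11001 XOR 11001 = 00000
  pos 8: 10010 XOR 11001 = 01011
  pos 9: 10111 XOR 11001 = 01110
  pos 10: 11100 XOR 11001 = 00101
  pos 12: 10111 XOR 11001 = 01110
Remainder = 1110 (nonzero — an error is detected).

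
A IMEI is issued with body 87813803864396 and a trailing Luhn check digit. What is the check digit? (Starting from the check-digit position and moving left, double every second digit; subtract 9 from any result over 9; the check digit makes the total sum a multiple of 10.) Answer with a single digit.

8

Partial digits right→left: 6 9 3 4 6 8 3 0 8 3 1 8 7 8
Double every second digit counting from the check-digit position (so the 1st, 3rd, 5th, ... of the partial from the right).
  doubled (with −9 where >9): 3 6 3 6 7 2 5 → sum 32
  kept as-is: 9 4 8 0 3 8 8 → sum 40
Total = 32 + 40 = 72.
Check digit = (10 − (72 mod 10)) mod 10 = 8.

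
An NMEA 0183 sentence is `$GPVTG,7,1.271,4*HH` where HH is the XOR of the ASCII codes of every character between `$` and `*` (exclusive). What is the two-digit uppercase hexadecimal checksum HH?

XOR the ASCII codes of the payload characters:
  'G' = 0x47 → acc = 0x47
  'P' = 0x50 → acc = 0x17
  'V' = 0x56 → acc = 0x41
  'T' = 0x54 → acc = 0x15
  'G' = 0x47 → acc = 0x52
  ',' = 0x2C → acc = 0x7E
  '7' = 0x37 → acc = 0x49
  ',' = 0x2C → acc = 0x65
  '1' = 0x31 → acc = 0x54
  '.' = 0x2E → acc = 0x7A
  '2' = 0x32 → acc = 0x48
  '7' = 0x37 → acc = 0x7F
  '1' = 0x31 → acc = 0x4E
  ',' = 0x2C → acc = 0x62
  '4' = 0x34 → acc = 0x56
Checksum = 0x56.

56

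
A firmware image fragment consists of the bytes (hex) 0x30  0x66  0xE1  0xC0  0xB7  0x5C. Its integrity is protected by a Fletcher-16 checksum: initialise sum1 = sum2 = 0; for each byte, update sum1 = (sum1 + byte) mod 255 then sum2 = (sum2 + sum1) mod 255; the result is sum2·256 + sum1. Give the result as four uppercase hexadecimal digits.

B64D

Running sums (mod 255):
  after byte 0 (0x30): sum1=48, sum2=48
  after byte 1 (0x66): sum1=150, sum2=198
  after byte 2 (0xE1): sum1=120, sum2=63
  after byte 3 (0xC0): sum1=57, sum2=120
  after byte 4 (0xB7): sum1=240, sum2=105
  after byte 5 (0x5C): sum1=77, sum2=182
Checksum = sum2·256 + sum1 = 182·256 + 77 = 46669 = 0xB64D.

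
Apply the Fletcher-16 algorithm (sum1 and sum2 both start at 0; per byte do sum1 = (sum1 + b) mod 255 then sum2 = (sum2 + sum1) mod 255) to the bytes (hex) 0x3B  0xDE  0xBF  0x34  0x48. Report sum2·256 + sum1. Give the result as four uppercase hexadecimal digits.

9356

Running sums (mod 255):
  after byte 0 (0x3B): sum1=59, sum2=59
  after byte 1 (0xDE): sum1=26, sum2=85
  after byte 2 (0xBF): sum1=217, sum2=47
  after byte 3 (0x34): sum1=14, sum2=61
  after byte 4 (0x48): sum1=86, sum2=147
Checksum = sum2·256 + sum1 = 147·256 + 86 = 37718 = 0x9356.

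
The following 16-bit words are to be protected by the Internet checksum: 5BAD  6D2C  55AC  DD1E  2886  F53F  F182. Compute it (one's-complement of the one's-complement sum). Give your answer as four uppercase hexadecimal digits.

One's-complement addition (fold any carry out of bit 15 back into bit 0):
  0x5BAD + 0x6D2C = 0x0C8D9
  0xC8D9 + 0x55AC = 0x11E85 → wrap carry → 0x1E86
  0x1E86 + 0xDD1E = 0x0FBA4
  0xFBA4 + 0x2886 = 0x1242A → wrap carry → 0x242B
  0x242B + 0xF53F = 0x1196A → wrap carry → 0x196B
  0x196B + 0xF182 = 0x10AED → wrap carry → 0x0AEE
One's-complement sum = 0x0AEE.
Checksum = ~0x0AEE & 0xFFFF = 0xF511.

F511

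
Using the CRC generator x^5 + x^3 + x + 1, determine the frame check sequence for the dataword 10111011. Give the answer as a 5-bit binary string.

00110

Append 5 zeros: 1011101100000. Divide by 101011 (XOR where the leading bit is 1):
  pos 0: 101110 XOR 101011 = 000101
  pos 3: 101110 XOR 101011 = 000101
  pos 6: 101000 XOR 101011 = 000011
Remainder (last 5 bits) = 00110. This is the CRC / FCS.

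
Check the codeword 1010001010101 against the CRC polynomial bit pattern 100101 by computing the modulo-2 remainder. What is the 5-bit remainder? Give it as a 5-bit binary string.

00000

Modulo-2 division of 1010001010101 by 100101:
  pos 0: 101000 XOR 100101 = 001101
  pos 2: 110110 XOR 100101 = 010011
  pos 3: 100111 XOR 100101 = 000010
  pos 7: 100101 XOR 100101 = 000000
Remainder = 00000 (zero — the frame passes the CRC check).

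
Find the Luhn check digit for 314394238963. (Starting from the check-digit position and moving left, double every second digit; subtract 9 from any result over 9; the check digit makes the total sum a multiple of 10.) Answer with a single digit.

1

Partial digits right→left: 3 6 9 8 3 2 4 9 3 4 1 3
Double every second digit counting from the check-digit position (so the 1st, 3rd, 5th, ... of the partial from the right).
  doubled (with −9 where >9): 6 9 6 8 6 2 → sum 37
  kept as-is: 6 8 2 9 4 3 → sum 32
Total = 37 + 32 = 69.
Check digit = (10 − (69 mod 10)) mod 10 = 1.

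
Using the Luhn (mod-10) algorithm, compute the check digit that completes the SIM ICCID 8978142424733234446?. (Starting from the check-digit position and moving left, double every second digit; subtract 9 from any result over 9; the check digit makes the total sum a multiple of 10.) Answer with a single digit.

8

Partial digits right→left: 6 4 4 4 3 2 3 3 7 4 2 4 2 4 1 8 7 9 8
Double every second digit counting from the check-digit position (so the 1st, 3rd, 5th, ... of the partial from the right).
  doubled (with −9 where >9): 3 8 6 6 5 4 4 2 5 7 → sum 50
  kept as-is: 4 4 2 3 4 4 4 8 9 → sum 42
Total = 50 + 42 = 92.
Check digit = (10 − (92 mod 10)) mod 10 = 8.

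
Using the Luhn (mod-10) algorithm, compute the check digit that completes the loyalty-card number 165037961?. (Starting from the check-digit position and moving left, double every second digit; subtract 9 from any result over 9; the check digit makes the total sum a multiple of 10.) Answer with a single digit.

Partial digits right→left: 1 6 9 7 3 0 5 6 1
Double every second digit counting from the check-digit position (so the 1st, 3rd, 5th, ... of the partial from the right).
  doubled (with −9 where >9): 2 9 6 1 2 → sum 20
  kept as-is: 6 7 0 6 → sum 19
Total = 20 + 19 = 39.
Check digit = (10 − (39 mod 10)) mod 10 = 1.

1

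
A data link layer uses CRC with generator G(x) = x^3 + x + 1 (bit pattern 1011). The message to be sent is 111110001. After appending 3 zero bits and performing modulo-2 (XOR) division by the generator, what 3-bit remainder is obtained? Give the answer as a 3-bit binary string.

001

Append 3 zeros: 111110001000. Divide by 1011 (XOR where the leading bit is 1):
  pos 0: 1111 XOR 1011 = 0100
  pos 1: 1001 XOR 1011 = 0010
  pos 3: 1000 XOR 1011 = 0011
  pos 5: 1101 XOR 1011 = 0110
  pos 6: 1100 XOR 1011 = 0111
  pos 7: 1110 XOR 1011 = 0101
  pos 8: 1010 XOR 1011 = 0001
Remainder (last 3 bits) = 001. This is the CRC / FCS.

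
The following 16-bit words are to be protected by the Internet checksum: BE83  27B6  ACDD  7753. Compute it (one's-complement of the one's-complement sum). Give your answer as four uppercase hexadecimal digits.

F594

One's-complement addition (fold any carry out of bit 15 back into bit 0):
  0xBE83 + 0x27B6 = 0x0E639
  0xE639 + 0xACDD = 0x19316 → wrap carry → 0x9317
  0x9317 + 0x7753 = 0x10A6A → wrap carry → 0x0A6B
One's-complement sum = 0x0A6B.
Checksum = ~0x0A6B & 0xFFFF = 0xF594.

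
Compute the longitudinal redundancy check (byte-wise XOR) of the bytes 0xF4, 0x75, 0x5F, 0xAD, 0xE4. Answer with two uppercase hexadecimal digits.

XOR the bytes together:
  start with 0xF4
  0xF4 ⊕ 0x75 = 0x81
  0x81 ⊕ 0x5F = 0xDE
  0xDE ⊕ 0xAD = 0x73
  0x73 ⊕ 0xE4 = 0x97

97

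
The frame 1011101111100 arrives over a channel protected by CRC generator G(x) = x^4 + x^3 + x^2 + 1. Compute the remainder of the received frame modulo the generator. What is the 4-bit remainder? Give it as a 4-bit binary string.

0001

Modulo-2 division of 1011101111100 by 11101:
  pos 0: 10111 XOR 11101 = 01010
  pos 1: 10100 XOR 11101 = 01001
  pos 2: 10011 XOR 11101 = 01110
  pos 3: 11101 XOR 11101 = 00000
  pos 8: 11100 XOR 11101 = 00001
Remainder = 0001 (nonzero — an error is detected).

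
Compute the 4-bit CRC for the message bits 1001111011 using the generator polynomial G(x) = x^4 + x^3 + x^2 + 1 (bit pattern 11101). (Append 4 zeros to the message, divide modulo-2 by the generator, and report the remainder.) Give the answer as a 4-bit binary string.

Append 4 zeros: 10011110110000. Divide by 11101 (XOR where the leading bit is 1):
  pos 0: 10011 XOR 11101 = 01110
  pos 1: 11101 XOR 11101 = 00000
  pos 6: 10110 XOR 11101 = 01011
  pos 7: 10110 XOR 11101 = 01011
  pos 8: 10110 XOR 11101 = 01011
  pos 9: 10110 XOR 11101 = 01011
Remainder (last 4 bits) = 1011. This is the CRC / FCS.

1011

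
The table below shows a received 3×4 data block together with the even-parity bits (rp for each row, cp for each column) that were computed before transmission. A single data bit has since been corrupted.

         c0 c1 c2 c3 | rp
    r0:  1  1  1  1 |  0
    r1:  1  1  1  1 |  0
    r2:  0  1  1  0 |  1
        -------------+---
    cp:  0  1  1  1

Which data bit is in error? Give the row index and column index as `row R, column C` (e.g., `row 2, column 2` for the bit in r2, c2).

row 2, column 3

Recompute each row's even parity and compare to rp:
  r0: data parity 0, sent rp 0 → ok
  r1: data parity 0, sent rp 0 → ok
  r2: data parity 0, sent rp 1 → mismatch
Recompute each column's even parity and compare to cp:
  c0: data parity 0, sent cp 0 → ok
  c1: data parity 1, sent cp 1 → ok
  c2: data parity 1, sent cp 1 → ok
  c3: data parity 0, sent cp 1 → mismatch
Exactly one row (r2) and one column (c3) fail → the flipped bit is at their intersection.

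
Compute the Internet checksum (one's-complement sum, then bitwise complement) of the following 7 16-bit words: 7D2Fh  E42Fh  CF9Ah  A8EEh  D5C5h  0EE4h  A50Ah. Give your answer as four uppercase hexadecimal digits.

One's-complement addition (fold any carry out of bit 15 back into bit 0):
  0x7D2F + 0xE42F = 0x1615E → wrap carry → 0x615F
  0x615F + 0xCF9A = 0x130F9 → wrap carry → 0x30FA
  0x30FA + 0xA8EE = 0x0D9E8
  0xD9E8 + 0xD5C5 = 0x1AFAD → wrap carry → 0xAFAE
  0xAFAE + 0x0EE4 = 0x0BE92
  0xBE92 + 0xA50A = 0x1639C → wrap carry → 0x639D
One's-complement sum = 0x639D.
Checksum = ~0x639D & 0xFFFF = 0x9C62.

9C62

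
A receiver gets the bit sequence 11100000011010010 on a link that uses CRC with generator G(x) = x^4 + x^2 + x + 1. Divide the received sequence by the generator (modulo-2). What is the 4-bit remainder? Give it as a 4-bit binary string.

1000

Modulo-2 division of 11100000011010010 by 10111:
  pos 0: 11100 XOR 10111 = 01011
  pos 1: 10110 XOR 10111 = 00001
  pos 5: 10001 XOR 10111 = 00110
  pos 7: 11010 XOR 10111 = 01101
  pos 8: 11011 XOR 10111 = 01100
  pos 9: 11000 XOR 10111 = 01111
  pos 10: 11110 XOR 10111 = 01001
  pos 11: 10011 XOR 10111 = 00100
Remainder = 1000 (nonzero — an error is detected).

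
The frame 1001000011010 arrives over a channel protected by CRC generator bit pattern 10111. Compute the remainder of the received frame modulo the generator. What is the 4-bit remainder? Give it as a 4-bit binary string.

0111

Modulo-2 division of 1001000011010 by 10111:
  pos 0: 10010 XOR 10111 = 00101
  pos 2: 10100 XOR 10111 = 00011
  pos 5: 11011 XOR 10111 = 01100
  pos 6: 11000 XOR 10111 = 01111
  pos 7: 11111 XOR 10111 = 01000
  pos 8: 10000 XOR 10111 = 00111
Remainder = 0111 (nonzero — an error is detected).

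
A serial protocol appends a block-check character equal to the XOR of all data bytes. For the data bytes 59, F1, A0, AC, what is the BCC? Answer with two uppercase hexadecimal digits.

A4

XOR the bytes together:
  start with 0x59
  0x59 ⊕ 0xF1 = 0xA8
  0xA8 ⊕ 0xA0 = 0x08
  0x08 ⊕ 0xAC = 0xA4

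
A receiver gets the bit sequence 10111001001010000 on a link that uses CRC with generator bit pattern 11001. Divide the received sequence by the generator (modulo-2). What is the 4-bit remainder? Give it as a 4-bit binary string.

Modulo-2 division of 10111001001010000 by 11001:
  pos 0: 10111 XOR 11001 = 01110
  pos 1: 11100 XOR 11001 = 00101
  pos 3: 10101 XOR 11001 = 01100
  pos 4: 11000 XOR 11001 = 00001
  pos 8: 10101 XOR 11001 = 01100
  pos 9: 11000 XOR 11001 = 00001
Remainder = 1000 (nonzero — an error is detected).

1000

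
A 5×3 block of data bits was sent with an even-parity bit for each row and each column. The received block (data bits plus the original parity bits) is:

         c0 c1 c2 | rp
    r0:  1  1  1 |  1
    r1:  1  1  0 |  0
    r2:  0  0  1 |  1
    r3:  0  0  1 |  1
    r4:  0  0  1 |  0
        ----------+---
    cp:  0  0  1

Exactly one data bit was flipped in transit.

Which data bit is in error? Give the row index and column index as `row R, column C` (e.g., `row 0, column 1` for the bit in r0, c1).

row 4, column 2

Recompute each row's even parity and compare to rp:
  r0: data parity 1, sent rp 1 → ok
  r1: data parity 0, sent rp 0 → ok
  r2: data parity 1, sent rp 1 → ok
  r3: data parity 1, sent rp 1 → ok
  r4: data parity 1, sent rp 0 → mismatch
Recompute each column's even parity and compare to cp:
  c0: data parity 0, sent cp 0 → ok
  c1: data parity 0, sent cp 0 → ok
  c2: data parity 0, sent cp 1 → mismatch
Exactly one row (r4) and one column (c2) fail → the flipped bit is at their intersection.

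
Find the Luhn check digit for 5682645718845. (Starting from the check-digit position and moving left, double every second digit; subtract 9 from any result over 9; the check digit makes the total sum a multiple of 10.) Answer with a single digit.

Partial digits right→left: 5 4 8 8 1 7 5 4 6 2 8 6 5
Double every second digit counting from the check-digit position (so the 1st, 3rd, 5th, ... of the partial from the right).
  doubled (with −9 where >9): 1 7 2 1 3 7 1 → sum 22
  kept as-is: 4 8 7 4 2 6 → sum 31
Total = 22 + 31 = 53.
Check digit = (10 − (53 mod 10)) mod 10 = 7.

7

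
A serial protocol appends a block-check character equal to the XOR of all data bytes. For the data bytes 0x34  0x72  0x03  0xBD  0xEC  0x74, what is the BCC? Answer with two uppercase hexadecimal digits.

60

XOR the bytes together:
  start with 0x34
  0x34 ⊕ 0x72 = 0x46
  0x46 ⊕ 0x03 = 0x45
  0x45 ⊕ 0xBD = 0xF8
  0xF8 ⊕ 0xEC = 0x14
  0x14 ⊕ 0x74 = 0x60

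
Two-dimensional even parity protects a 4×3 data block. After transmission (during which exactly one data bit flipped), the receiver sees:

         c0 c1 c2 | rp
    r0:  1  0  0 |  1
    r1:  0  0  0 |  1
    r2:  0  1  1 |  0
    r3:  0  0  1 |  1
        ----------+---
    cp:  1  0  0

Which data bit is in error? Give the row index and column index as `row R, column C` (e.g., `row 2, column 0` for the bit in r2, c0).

Recompute each row's even parity and compare to rp:
  r0: data parity 1, sent rp 1 → ok
  r1: data parity 0, sent rp 1 → mismatch
  r2: data parity 0, sent rp 0 → ok
  r3: data parity 1, sent rp 1 → ok
Recompute each column's even parity and compare to cp:
  c0: data parity 1, sent cp 1 → ok
  c1: data parity 1, sent cp 0 → mismatch
  c2: data parity 0, sent cp 0 → ok
Exactly one row (r1) and one column (c1) fail → the flipped bit is at their intersection.

row 1, column 1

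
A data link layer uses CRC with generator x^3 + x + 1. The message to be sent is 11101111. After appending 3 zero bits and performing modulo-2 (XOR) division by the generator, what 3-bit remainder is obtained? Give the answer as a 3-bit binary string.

Append 3 zeros: 11101111000. Divide by 1011 (XOR where the leading bit is 1):
  pos 0: 1110 XOR 1011 = 0101
  pos 1: 1011 XOR 1011 = 0000
  pos 5: 1110 XOR 1011 = 0101
  pos 6: 1010 XOR 1011 = 0001
Remainder (last 3 bits) = 010. This is the CRC / FCS.

010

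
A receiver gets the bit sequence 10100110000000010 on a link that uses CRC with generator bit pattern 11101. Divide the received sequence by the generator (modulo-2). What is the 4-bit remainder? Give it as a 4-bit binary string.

0010

Modulo-2 division of 10100110000000010 by 11101:
  pos 0: 10100 XOR 11101 = 01001
  pos 1: 10011 XOR 11101 = 01110
  pos 2: 11101 XOR 11101 = 00000
Remainder = 0010 (nonzero — an error is detected).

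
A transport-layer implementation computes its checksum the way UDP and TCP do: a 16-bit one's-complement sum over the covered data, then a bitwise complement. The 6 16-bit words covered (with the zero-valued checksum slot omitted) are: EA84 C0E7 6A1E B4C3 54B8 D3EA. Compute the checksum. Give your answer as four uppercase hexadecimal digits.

0D0E

One's-complement addition (fold any carry out of bit 15 back into bit 0):
  0xEA84 + 0xC0E7 = 0x1AB6B → wrap carry → 0xAB6C
  0xAB6C + 0x6A1E = 0x1158A → wrap carry → 0x158B
  0x158B + 0xB4C3 = 0x0CA4E
  0xCA4E + 0x54B8 = 0x11F06 → wrap carry → 0x1F07
  0x1F07 + 0xD3EA = 0x0F2F1
One's-complement sum = 0xF2F1.
Checksum = ~0xF2F1 & 0xFFFF = 0x0D0E.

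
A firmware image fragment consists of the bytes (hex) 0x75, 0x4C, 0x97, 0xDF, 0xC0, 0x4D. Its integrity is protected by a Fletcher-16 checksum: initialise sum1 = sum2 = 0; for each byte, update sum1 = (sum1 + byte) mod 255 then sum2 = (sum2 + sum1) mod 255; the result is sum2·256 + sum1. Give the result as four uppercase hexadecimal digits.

0B47

Running sums (mod 255):
  after byte 0 (0x75): sum1=117, sum2=117
  after byte 1 (0x4C): sum1=193, sum2=55
  after byte 2 (0x97): sum1=89, sum2=144
  after byte 3 (0xDF): sum1=57, sum2=201
  after byte 4 (0xC0): sum1=249, sum2=195
  after byte 5 (0x4D): sum1=71, sum2=11
Checksum = sum2·256 + sum1 = 11·256 + 71 = 2887 = 0x0B47.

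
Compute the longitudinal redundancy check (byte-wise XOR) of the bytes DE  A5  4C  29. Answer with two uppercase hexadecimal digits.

XOR the bytes together:
  start with 0xDE
  0xDE ⊕ 0xA5 = 0x7B
  0x7B ⊕ 0x4C = 0x37
  0x37 ⊕ 0x29 = 0x1E

1E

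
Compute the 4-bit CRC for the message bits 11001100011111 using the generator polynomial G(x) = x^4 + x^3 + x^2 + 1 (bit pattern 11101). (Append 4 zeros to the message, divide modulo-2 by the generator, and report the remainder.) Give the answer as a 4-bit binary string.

Append 4 zeros: 110011000111110000. Divide by 11101 (XOR where the leading bit is 1):
  pos 0: 11001 XOR 11101 = 00100
  pos 2: 10010 XOR 11101 = 01111
  pos 3: 11110 XOR 11101 = 00011
  pos 6: 11011 XOR 11101 = 00110
  pos 8: 11011 XOR 11101 = 00110
  pos 10: 11010 XOR 11101 = 00111
  pos 12: 11100 XOR 11101 = 00001
Remainder (last 4 bits) = 0010. This is the CRC / FCS.

0010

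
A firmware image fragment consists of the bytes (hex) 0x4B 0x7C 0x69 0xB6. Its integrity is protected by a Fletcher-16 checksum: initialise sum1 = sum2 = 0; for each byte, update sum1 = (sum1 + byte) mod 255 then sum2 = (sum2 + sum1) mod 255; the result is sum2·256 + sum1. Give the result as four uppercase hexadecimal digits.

Running sums (mod 255):
  after byte 0 (0x4B): sum1=75, sum2=75
  after byte 1 (0x7C): sum1=199, sum2=19
  after byte 2 (0x69): sum1=49, sum2=68
  after byte 3 (0xB6): sum1=231, sum2=44
Checksum = sum2·256 + sum1 = 44·256 + 231 = 11495 = 0x2CE7.

2CE7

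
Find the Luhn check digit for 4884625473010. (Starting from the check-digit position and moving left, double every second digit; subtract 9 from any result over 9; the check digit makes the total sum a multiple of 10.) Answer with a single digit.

Partial digits right→left: 0 1 0 3 7 4 5 2 6 4 8 8 4
Double every second digit counting from the check-digit position (so the 1st, 3rd, 5th, ... of the partial from the right).
  doubled (with −9 where >9): 0 0 5 1 3 7 8 → sum 24
  kept as-is: 1 3 4 2 4 8 → sum 22
Total = 24 + 22 = 46.
Check digit = (10 − (46 mod 10)) mod 10 = 4.

4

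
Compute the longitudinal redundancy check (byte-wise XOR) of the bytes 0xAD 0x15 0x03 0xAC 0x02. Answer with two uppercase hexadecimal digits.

15

XOR the bytes together:
  start with 0xAD
  0xAD ⊕ 0x15 = 0xB8
  0xB8 ⊕ 0x03 = 0xBB
  0xBB ⊕ 0xAC = 0x17
  0x17 ⊕ 0x02 = 0x15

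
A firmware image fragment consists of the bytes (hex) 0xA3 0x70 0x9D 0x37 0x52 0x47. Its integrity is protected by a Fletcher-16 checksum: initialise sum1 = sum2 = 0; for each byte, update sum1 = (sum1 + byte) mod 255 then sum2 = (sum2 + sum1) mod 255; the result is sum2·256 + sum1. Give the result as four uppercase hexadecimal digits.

1082

Running sums (mod 255):
  after byte 0 (0xA3): sum1=163, sum2=163
  after byte 1 (0x70): sum1=20, sum2=183
  after byte 2 (0x9D): sum1=177, sum2=105
  after byte 3 (0x37): sum1=232, sum2=82
  after byte 4 (0x52): sum1=59, sum2=141
  after byte 5 (0x47): sum1=130, sum2=16
Checksum = sum2·256 + sum1 = 16·256 + 130 = 4226 = 0x1082.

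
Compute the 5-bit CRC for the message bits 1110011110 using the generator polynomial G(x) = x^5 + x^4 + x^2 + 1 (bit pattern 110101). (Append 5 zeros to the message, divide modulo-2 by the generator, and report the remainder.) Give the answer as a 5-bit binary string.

Append 5 zeros: 111001111000000. Divide by 110101 (XOR where the leading bit is 1):
  pos 0: 111001 XOR 110101 = 001100
  pos 2: 110011 XOR 110101 = 000110
  pos 5: 110100 XOR 110101 = 000001
Remainder (last 5 bits) = 10000. This is the CRC / FCS.

10000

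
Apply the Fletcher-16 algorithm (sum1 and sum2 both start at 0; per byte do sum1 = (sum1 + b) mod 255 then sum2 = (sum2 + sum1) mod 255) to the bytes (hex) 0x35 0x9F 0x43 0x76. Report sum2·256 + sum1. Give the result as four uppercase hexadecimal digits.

Running sums (mod 255):
  after byte 0 (0x35): sum1=53, sum2=53
  after byte 1 (0x9F): sum1=212, sum2=10
  after byte 2 (0x43): sum1=24, sum2=34
  after byte 3 (0x76): sum1=142, sum2=176
Checksum = sum2·256 + sum1 = 176·256 + 142 = 45198 = 0xB08E.

B08E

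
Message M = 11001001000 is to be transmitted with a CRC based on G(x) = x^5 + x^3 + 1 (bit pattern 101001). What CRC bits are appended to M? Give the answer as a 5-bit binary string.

10000

Append 5 zeros: 1100100100000000. Divide by 101001 (XOR where the leading bit is 1):
  pos 0: 110010 XOR 101001 = 011011
  pos 1: 110110 XOR 101001 = 011111
  pos 2: 111111 XOR 101001 = 010110
  pos 3: 101100 XOR 101001 = 000101
  pos 6: 101000 XOR 101001 = 000001
Remainder (last 5 bits) = 10000. This is the CRC / FCS.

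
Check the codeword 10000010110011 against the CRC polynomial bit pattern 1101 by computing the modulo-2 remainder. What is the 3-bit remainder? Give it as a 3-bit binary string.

000

Modulo-2 division of 10000010110011 by 1101:
  pos 0: 1000 XOR 1101 = 0101
  pos 1: 1010 XOR 1101 = 0111
  pos 2: 1110 XOR 1101 = 0011
  pos 4: 1110 XOR 1101 = 0011
  pos 6: 1111 XOR 1101 = 0010
  pos 8: 1000 XOR 1101 = 0101
  pos 9: 1011 XOR 1101 = 0110
  pos 10: 1101 XOR 1101 = 0000
Remainder = 000 (zero — the frame passes the CRC check).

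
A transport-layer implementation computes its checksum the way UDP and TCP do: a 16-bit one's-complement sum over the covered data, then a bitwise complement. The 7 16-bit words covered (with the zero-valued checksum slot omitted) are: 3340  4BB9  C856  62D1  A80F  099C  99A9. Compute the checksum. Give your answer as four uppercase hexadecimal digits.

0A89

One's-complement addition (fold any carry out of bit 15 back into bit 0):
  0x3340 + 0x4BB9 = 0x07EF9
  0x7EF9 + 0xC856 = 0x1474F → wrap carry → 0x4750
  0x4750 + 0x62D1 = 0x0AA21
  0xAA21 + 0xA80F = 0x15230 → wrap carry → 0x5231
  0x5231 + 0x099C = 0x05BCD
  0x5BCD + 0x99A9 = 0x0F576
One's-complement sum = 0xF576.
Checksum = ~0xF576 & 0xFFFF = 0x0A89.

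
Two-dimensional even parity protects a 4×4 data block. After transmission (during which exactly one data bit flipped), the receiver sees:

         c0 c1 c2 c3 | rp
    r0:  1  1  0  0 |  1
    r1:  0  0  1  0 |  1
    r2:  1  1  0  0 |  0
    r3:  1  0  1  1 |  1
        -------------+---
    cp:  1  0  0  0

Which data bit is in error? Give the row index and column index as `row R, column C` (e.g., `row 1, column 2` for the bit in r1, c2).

row 0, column 3

Recompute each row's even parity and compare to rp:
  r0: data parity 0, sent rp 1 → mismatch
  r1: data parity 1, sent rp 1 → ok
  r2: data parity 0, sent rp 0 → ok
  r3: data parity 1, sent rp 1 → ok
Recompute each column's even parity and compare to cp:
  c0: data parity 1, sent cp 1 → ok
  c1: data parity 0, sent cp 0 → ok
  c2: data parity 0, sent cp 0 → ok
  c3: data parity 1, sent cp 0 → mismatch
Exactly one row (r0) and one column (c3) fail → the flipped bit is at their intersection.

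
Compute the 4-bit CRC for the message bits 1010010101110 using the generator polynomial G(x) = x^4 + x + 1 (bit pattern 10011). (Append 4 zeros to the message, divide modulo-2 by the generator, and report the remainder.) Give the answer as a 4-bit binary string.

Append 4 zeros: 10100101011100000. Divide by 10011 (XOR where the leading bit is 1):
  pos 0: 10100 XOR 10011 = 00111
  pos 2: 11110 XOR 10011 = 01101
  pos 3: 11011 XOR 10011 = 01000
  pos 4: 10000 XOR 10011 = 00011
  pos 7: 11111 XOR 10011 = 01100
  pos 8: 11000 XOR 10011 = 01011
  pos 9: 10110 XOR 10011 = 00101
  pos 11: 10100 XOR 10011 = 00111
Remainder (last 4 bits) = 1110. This is the CRC / FCS.

1110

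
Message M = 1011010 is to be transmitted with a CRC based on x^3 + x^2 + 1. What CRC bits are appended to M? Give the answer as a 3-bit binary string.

100

Append 3 zeros: 1011010000. Divide by 1101 (XOR where the leading bit is 1):
  pos 0: 1011 XOR 1101 = 0110
  pos 1: 1100 XOR 1101 = 0001
  pos 4: 1100 XOR 1101 = 0001
Remainder (last 3 bits) = 100. This is the CRC / FCS.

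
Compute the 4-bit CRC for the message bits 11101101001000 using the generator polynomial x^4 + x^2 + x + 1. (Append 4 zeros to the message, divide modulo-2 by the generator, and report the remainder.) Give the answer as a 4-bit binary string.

0010

Append 4 zeros: 111011010010000000. Divide by 10111 (XOR where the leading bit is 1):
  pos 0: 11101 XOR 10111 = 01010
  pos 1: 10101 XOR 10111 = 00010
  pos 4: 10010 XOR 10111 = 00101
  pos 6: 10101 XOR 10111 = 00010
  pos 9: 10000 XOR 10111 = 00111
  pos 11: 11100 XOR 10111 = 01011
  pos 12: 10110 XOR 10111 = 00001
Remainder (last 4 bits) = 0010. This is the CRC / FCS.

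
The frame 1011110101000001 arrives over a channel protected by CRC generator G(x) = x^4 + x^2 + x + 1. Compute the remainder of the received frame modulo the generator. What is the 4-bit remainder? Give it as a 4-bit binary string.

Modulo-2 division of 1011110101000001 by 10111:
  pos 0: 10111 XOR 10111 = 00000
  pos 5: 10101 XOR 10111 = 00010
  pos 8: 10000 XOR 10111 = 00111
  pos 10: 11100 XOR 10111 = 01011
  pos 11: 10111 XOR 10111 = 00000
Remainder = 0000 (zero — the frame passes the CRC check).

0000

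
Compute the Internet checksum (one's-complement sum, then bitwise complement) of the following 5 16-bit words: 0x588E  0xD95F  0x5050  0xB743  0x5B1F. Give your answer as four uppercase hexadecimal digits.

6B5E

One's-complement addition (fold any carry out of bit 15 back into bit 0):
  0x588E + 0xD95F = 0x131ED → wrap carry → 0x31EE
  0x31EE + 0x5050 = 0x0823E
  0x823E + 0xB743 = 0x13981 → wrap carry → 0x3982
  0x3982 + 0x5B1F = 0x094A1
One's-complement sum = 0x94A1.
Checksum = ~0x94A1 & 0xFFFF = 0x6B5E.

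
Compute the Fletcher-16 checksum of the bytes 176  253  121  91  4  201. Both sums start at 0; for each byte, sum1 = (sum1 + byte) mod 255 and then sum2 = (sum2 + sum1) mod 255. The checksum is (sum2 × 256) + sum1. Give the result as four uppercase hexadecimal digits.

E351

Running sums (mod 255):
  after byte 0 (176): sum1=176, sum2=176
  after byte 1 (253): sum1=174, sum2=95
  after byte 2 (121): sum1=40, sum2=135
  after byte 3 (91): sum1=131, sum2=11
  after byte 4 (4): sum1=135, sum2=146
  after byte 5 (201): sum1=81, sum2=227
Checksum = sum2·256 + sum1 = 227·256 + 81 = 58193 = 0xE351.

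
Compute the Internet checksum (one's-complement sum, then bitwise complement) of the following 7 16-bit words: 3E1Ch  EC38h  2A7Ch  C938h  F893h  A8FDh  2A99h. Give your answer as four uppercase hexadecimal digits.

15CB

One's-complement addition (fold any carry out of bit 15 back into bit 0):
  0x3E1C + 0xEC38 = 0x12A54 → wrap carry → 0x2A55
  0x2A55 + 0x2A7C = 0x054D1
  0x54D1 + 0xC938 = 0x11E09 → wrap carry → 0x1E0A
  0x1E0A + 0xF893 = 0x1169D → wrap carry → 0x169E
  0x169E + 0xA8FD = 0x0BF9B
  0xBF9B + 0x2A99 = 0x0EA34
One's-complement sum = 0xEA34.
Checksum = ~0xEA34 & 0xFFFF = 0x15CB.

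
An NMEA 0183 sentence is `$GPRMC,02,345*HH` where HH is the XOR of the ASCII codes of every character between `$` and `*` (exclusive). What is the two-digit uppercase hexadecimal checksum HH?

XOR the ASCII codes of the payload characters:
  'G' = 0x47 → acc = 0x47
  'P' = 0x50 → acc = 0x17
  'R' = 0x52 → acc = 0x45
  'M' = 0x4D → acc = 0x08
  'C' = 0x43 → acc = 0x4B
  ',' = 0x2C → acc = 0x67
  '0' = 0x30 → acc = 0x57
  '2' = 0x32 → acc = 0x65
  ',' = 0x2C → acc = 0x49
  '3' = 0x33 → acc = 0x7A
  '4' = 0x34 → acc = 0x4E
  '5' = 0x35 → acc = 0x7B
Checksum = 0x7B.

7B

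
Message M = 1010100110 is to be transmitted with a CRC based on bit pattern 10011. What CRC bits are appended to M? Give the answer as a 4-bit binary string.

Append 4 zeros: 10101001100000. Divide by 10011 (XOR where the leading bit is 1):
  pos 0: 10101 XOR 10011 = 00110
  pos 2: 11000 XOR 10011 = 01011
  pos 3: 10111 XOR 10011 = 00100
  pos 5: 10010 XOR 10011 = 00001
  pos 9: 10000 XOR 10011 = 00011
Remainder (last 4 bits) = 0011. This is the CRC / FCS.

0011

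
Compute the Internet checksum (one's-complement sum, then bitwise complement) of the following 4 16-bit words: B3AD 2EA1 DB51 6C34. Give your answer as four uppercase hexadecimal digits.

One's-complement addition (fold any carry out of bit 15 back into bit 0):
  0xB3AD + 0x2EA1 = 0x0E24E
  0xE24E + 0xDB51 = 0x1BD9F → wrap carry → 0xBDA0
  0xBDA0 + 0x6C34 = 0x129D4 → wrap carry → 0x29D5
One's-complement sum = 0x29D5.
Checksum = ~0x29D5 & 0xFFFF = 0xD62A.

D62A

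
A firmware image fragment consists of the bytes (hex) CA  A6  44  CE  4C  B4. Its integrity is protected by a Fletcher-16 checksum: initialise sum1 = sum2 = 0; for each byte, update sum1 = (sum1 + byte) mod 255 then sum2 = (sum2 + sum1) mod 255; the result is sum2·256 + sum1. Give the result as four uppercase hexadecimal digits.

CC85

Running sums (mod 255):
  after byte 0 (CA): sum1=202, sum2=202
  after byte 1 (A6): sum1=113, sum2=60
  after byte 2 (44): sum1=181, sum2=241
  after byte 3 (CE): sum1=132, sum2=118
  after byte 4 (4C): sum1=208, sum2=71
  after byte 5 (B4): sum1=133, sum2=204
Checksum = sum2·256 + sum1 = 204·256 + 133 = 52357 = 0xCC85.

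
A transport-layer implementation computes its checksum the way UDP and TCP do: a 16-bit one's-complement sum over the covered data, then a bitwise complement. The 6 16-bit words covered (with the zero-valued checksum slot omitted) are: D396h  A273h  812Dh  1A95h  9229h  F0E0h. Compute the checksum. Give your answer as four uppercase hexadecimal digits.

6B28

One's-complement addition (fold any carry out of bit 15 back into bit 0):
  0xD396 + 0xA273 = 0x17609 → wrap carry → 0x760A
  0x760A + 0x812D = 0x0F737
  0xF737 + 0x1A95 = 0x111CC → wrap carry → 0x11CD
  0x11CD + 0x9229 = 0x0A3F6
  0xA3F6 + 0xF0E0 = 0x194D6 → wrap carry → 0x94D7
One's-complement sum = 0x94D7.
Checksum = ~0x94D7 & 0xFFFF = 0x6B28.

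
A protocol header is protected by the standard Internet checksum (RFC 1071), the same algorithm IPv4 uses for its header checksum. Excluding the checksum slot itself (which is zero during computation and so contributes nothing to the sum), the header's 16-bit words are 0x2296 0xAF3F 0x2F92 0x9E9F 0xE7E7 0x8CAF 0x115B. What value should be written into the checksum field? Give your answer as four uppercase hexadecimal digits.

DA05

One's-complement addition (fold any carry out of bit 15 back into bit 0):
  0x2296 + 0xAF3F = 0x0D1D5
  0xD1D5 + 0x2F92 = 0x10167 → wrap carry → 0x0168
  0x0168 + 0x9E9F = 0x0A007
  0xA007 + 0xE7E7 = 0x187EE → wrap carry → 0x87EF
  0x87EF + 0x8CAF = 0x1149E → wrap carry → 0x149F
  0x149F + 0x115B = 0x025FA
One's-complement sum = 0x25FA.
Checksum = ~0x25FA & 0xFFFF = 0xDA05.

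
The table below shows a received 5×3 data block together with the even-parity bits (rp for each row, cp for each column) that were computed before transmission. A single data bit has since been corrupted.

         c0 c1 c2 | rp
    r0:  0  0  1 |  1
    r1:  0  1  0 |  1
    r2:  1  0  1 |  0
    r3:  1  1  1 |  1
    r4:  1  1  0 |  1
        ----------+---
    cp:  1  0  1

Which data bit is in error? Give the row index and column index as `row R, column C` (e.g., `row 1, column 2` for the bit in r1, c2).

Recompute each row's even parity and compare to rp:
  r0: data parity 1, sent rp 1 → ok
  r1: data parity 1, sent rp 1 → ok
  r2: data parity 0, sent rp 0 → ok
  r3: data parity 1, sent rp 1 → ok
  r4: data parity 0, sent rp 1 → mismatch
Recompute each column's even parity and compare to cp:
  c0: data parity 1, sent cp 1 → ok
  c1: data parity 1, sent cp 0 → mismatch
  c2: data parity 1, sent cp 1 → ok
Exactly one row (r4) and one column (c1) fail → the flipped bit is at their intersection.

row 4, column 1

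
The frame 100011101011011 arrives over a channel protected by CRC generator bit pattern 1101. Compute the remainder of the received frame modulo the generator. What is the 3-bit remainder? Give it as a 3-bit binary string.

Modulo-2 division of 100011101011011 by 1101:
  pos 0: 1000 XOR 1101 = 0101
  pos 1: 1011 XOR 1101 = 0110
  pos 2: 1101 XOR 1101 = 0000
  pos 6: 1010 XOR 1101 = 0111
  pos 7: 1111 XOR 1101 = 0010
  pos 9: 1010 XOR 1101 = 0111
  pos 10: 1111 XOR 1101 = 0010
Remainder = 101 (nonzero — an error is detected).

101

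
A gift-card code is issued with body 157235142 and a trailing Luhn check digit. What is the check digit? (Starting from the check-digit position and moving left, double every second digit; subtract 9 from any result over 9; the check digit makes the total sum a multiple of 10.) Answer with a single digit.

5

Partial digits right→left: 2 4 1 5 3 2 7 5 1
Double every second digit counting from the check-digit position (so the 1st, 3rd, 5th, ... of the partial from the right).
  doubled (with −9 where >9): 4 2 6 5 2 → sum 19
  kept as-is: 4 5 2 5 → sum 16
Total = 19 + 16 = 35.
Check digit = (10 − (35 mod 10)) mod 10 = 5.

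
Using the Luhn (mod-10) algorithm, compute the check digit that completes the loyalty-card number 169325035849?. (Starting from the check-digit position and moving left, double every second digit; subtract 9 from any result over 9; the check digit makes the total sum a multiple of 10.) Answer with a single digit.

Partial digits right→left: 9 4 8 5 3 0 5 2 3 9 6 1
Double every second digit counting from the check-digit position (so the 1st, 3rd, 5th, ... of the partial from the right).
  doubled (with −9 where >9): 9 7 6 1 6 3 → sum 32
  kept as-is: 4 5 0 2 9 1 → sum 21
Total = 32 + 21 = 53.
Check digit = (10 − (53 mod 10)) mod 10 = 7.

7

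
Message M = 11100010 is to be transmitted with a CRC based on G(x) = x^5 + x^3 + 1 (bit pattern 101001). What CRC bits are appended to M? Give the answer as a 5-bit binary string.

Append 5 zeros: 1110001000000. Divide by 101001 (XOR where the leading bit is 1):
  pos 0: 111000 XOR 101001 = 010001
  pos 1: 100011 XOR 101001 = 001010
  pos 3: 101000 XOR 101001 = 000001
Remainder (last 5 bits) = 10000. This is the CRC / FCS.

10000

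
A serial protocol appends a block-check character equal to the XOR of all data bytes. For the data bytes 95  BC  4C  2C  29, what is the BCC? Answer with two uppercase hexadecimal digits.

XOR the bytes together:
  start with 0x95
  0x95 ⊕ 0xBC = 0x29
  0x29 ⊕ 0x4C = 0x65
  0x65 ⊕ 0x2C = 0x49
  0x49 ⊕ 0x29 = 0x60

60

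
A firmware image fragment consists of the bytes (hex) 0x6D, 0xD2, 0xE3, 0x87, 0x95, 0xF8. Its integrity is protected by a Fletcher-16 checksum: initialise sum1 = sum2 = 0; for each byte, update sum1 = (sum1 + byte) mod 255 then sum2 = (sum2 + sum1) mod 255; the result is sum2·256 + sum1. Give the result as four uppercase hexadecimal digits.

Running sums (mod 255):
  after byte 0 (0x6D): sum1=109, sum2=109
  after byte 1 (0xD2): sum1=64, sum2=173
  after byte 2 (0xE3): sum1=36, sum2=209
  after byte 3 (0x87): sum1=171, sum2=125
  after byte 4 (0x95): sum1=65, sum2=190
  after byte 5 (0xF8): sum1=58, sum2=248
Checksum = sum2·256 + sum1 = 248·256 + 58 = 63546 = 0xF83A.

F83A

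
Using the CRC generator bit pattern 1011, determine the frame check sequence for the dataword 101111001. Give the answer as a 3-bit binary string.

111

Append 3 zeros: 101111001000. Divide by 1011 (XOR where the leading bit is 1):
  pos 0: 1011 XOR 1011 = 0000
  pos 4: 1100 XOR 1011 = 0111
  pos 5: 1111 XOR 1011 = 0100
  pos 6: 1000 XOR 1011 = 0011
  pos 8: 1100 XOR 1011 = 0111
Remainder (last 3 bits) = 111. This is the CRC / FCS.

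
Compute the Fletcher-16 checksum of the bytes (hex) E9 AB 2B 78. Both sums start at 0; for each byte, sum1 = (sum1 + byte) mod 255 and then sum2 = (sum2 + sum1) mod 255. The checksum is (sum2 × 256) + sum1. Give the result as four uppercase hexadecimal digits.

7939

Running sums (mod 255):
  after byte 0 (E9): sum1=233, sum2=233
  after byte 1 (AB): sum1=149, sum2=127
  after byte 2 (2B): sum1=192, sum2=64
  after byte 3 (78): sum1=57, sum2=121
Checksum = sum2·256 + sum1 = 121·256 + 57 = 31033 = 0x7939.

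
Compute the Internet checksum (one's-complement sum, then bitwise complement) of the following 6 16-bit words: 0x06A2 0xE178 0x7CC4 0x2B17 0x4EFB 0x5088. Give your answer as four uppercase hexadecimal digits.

D085

One's-complement addition (fold any carry out of bit 15 back into bit 0):
  0x06A2 + 0xE178 = 0x0E81A
  0xE81A + 0x7CC4 = 0x164DE → wrap carry → 0x64DF
  0x64DF + 0x2B17 = 0x08FF6
  0x8FF6 + 0x4EFB = 0x0DEF1
  0xDEF1 + 0x5088 = 0x12F79 → wrap carry → 0x2F7A
One's-complement sum = 0x2F7A.
Checksum = ~0x2F7A & 0xFFFF = 0xD085.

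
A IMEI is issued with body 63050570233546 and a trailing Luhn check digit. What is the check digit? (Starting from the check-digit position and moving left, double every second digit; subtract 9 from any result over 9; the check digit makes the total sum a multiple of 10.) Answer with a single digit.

0

Partial digits right→left: 6 4 5 3 3 2 0 7 5 0 5 0 3 6
Double every second digit counting from the check-digit position (so the 1st, 3rd, 5th, ... of the partial from the right).
  doubled (with −9 where >9): 3 1 6 0 1 1 6 → sum 18
  kept as-is: 4 3 2 7 0 0 6 → sum 22
Total = 18 + 22 = 40.
Check digit = (10 − (40 mod 10)) mod 10 = 0.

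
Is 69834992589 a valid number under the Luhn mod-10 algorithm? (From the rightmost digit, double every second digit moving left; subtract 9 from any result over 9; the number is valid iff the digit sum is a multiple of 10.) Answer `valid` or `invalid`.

invalid

From the right, keep odd positions and double even positions (subtract 9 from any doubled value over 9):
  doubled (positions 2,4,...): 7 4 9 6 9 → sum 35
  kept (positions 1,3,...): 9 5 9 4 8 6 → sum 41
Total = 76.
76 mod 10 = 6, so the number is invalid.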